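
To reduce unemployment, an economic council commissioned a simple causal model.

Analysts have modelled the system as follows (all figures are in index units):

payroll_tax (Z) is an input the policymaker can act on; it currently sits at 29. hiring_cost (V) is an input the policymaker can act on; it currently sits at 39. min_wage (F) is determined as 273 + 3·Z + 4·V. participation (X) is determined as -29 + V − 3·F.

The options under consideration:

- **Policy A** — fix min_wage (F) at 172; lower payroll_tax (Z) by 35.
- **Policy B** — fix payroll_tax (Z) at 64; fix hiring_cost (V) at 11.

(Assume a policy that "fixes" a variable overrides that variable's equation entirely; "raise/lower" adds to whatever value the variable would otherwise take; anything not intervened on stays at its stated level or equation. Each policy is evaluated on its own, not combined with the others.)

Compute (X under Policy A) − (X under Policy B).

Policy A (F := 172, Z − 35):
  Z = 29 − 35 = -6
  V = 39
  F = 172
  X = -29 + 39 − 3·172 = -506
Policy B (Z := 64, V := 11):
  Z = 64
  V = 11
  F = 273 + 3·64 + 4·11 = 509
  X = -29 + 11 − 3·509 = -1545
X: -506 − (-1545) = 1039

1039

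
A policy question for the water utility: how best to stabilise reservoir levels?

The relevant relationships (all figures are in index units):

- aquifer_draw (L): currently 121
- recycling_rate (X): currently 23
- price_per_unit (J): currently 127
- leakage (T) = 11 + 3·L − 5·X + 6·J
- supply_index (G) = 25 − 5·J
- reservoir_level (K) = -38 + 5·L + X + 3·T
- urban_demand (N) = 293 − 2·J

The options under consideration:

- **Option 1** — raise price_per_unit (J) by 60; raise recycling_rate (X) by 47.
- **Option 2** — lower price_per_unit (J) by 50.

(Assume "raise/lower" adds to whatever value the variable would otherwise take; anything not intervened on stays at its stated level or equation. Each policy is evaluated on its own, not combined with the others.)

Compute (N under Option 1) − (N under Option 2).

-220

Option 1 (J + 60, X + 47):
  J = 127 + 60 = 187
  N = 293 − 2·187 = -81
Option 2 (J − 50):
  J = 127 − 50 = 77
  N = 293 − 2·77 = 139
N: -81 − 139 = -220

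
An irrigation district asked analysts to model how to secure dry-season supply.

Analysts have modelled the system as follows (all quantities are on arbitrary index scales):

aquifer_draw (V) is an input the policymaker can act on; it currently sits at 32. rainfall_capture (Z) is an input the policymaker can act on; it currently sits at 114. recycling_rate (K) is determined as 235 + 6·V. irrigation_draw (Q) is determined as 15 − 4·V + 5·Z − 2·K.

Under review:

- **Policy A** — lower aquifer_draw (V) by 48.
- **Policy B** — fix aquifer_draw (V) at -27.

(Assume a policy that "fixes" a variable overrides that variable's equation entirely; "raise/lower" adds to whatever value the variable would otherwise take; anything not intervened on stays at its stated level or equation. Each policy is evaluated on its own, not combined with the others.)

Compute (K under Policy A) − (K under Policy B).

Policy A (V − 48):
  V = 32 − 48 = -16
  K = 235 + 6·(-16) = 139
Policy B (V := -27):
  V = -27
  K = 235 + 6·(-27) = 73
K: 139 − 73 = 66

66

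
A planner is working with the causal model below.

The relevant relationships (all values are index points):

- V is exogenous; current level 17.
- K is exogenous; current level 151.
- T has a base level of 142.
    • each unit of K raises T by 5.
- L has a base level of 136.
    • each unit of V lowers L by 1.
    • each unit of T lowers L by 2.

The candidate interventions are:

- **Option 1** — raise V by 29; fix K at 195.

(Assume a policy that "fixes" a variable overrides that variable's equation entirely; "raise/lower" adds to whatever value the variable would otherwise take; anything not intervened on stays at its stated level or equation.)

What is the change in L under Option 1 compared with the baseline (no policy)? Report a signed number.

Baseline:
  V = 17
  K = 151
  T = 142 + 5·151 = 897
  L = 136 − 17 − 2·897 = -1675
Option 1 (V + 29, K := 195):
  V = 17 + 29 = 46
  K = 195
  T = 142 + 5·195 = 1117
  L = 136 − 46 − 2·1117 = -2144
Change in L: -2144 − (-1675) = -469

-469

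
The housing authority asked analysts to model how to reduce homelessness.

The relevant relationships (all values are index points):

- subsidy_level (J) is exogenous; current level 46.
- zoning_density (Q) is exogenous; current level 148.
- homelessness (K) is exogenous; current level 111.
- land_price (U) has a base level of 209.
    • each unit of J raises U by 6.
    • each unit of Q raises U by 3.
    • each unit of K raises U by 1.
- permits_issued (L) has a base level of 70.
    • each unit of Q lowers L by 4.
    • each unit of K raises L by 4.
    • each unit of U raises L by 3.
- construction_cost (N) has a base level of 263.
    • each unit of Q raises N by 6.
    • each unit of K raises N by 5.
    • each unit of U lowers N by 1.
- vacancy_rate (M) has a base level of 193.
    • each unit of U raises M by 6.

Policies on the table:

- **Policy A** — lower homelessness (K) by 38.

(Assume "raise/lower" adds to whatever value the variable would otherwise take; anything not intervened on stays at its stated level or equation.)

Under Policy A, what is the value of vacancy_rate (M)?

Policy A (K − 38):
  J = 46
  Q = 148
  K = 111 − 38 = 73
  U = 209 + 6·46 + 3·148 + 73 = 1002
  M = 193 + 6·1002 = 6205

6205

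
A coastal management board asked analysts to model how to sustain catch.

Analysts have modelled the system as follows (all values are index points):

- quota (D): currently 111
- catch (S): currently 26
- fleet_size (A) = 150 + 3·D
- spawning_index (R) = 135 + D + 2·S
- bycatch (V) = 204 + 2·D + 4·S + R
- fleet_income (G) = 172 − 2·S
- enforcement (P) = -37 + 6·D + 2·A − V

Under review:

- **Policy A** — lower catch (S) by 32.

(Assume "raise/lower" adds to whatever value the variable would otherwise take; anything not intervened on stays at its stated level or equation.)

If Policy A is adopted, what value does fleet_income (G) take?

Policy A (S − 32):
  S = 26 − 32 = -6
  G = 172 − 2·(-6) = 184

184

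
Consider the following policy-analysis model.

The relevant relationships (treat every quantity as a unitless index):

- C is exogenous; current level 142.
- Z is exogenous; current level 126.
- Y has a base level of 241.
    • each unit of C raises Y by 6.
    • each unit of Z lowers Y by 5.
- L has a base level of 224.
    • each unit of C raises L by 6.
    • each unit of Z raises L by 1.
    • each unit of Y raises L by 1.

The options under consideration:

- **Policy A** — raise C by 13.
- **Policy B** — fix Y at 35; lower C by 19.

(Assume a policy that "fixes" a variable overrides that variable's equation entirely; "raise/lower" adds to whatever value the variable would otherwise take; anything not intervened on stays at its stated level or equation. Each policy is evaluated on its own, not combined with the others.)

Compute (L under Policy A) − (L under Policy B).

Policy A (C + 13):
  C = 142 + 13 = 155
  Z = 126
  Y = 241 + 6·155 − 5·126 = 541
  L = 224 + 6·155 + 126 + 541 = 1821
Policy B (Y := 35, C − 19):
  C = 142 − 19 = 123
  Z = 126
  Y = 35
  L = 224 + 6·123 + 126 + 35 = 1123
L: 1821 − 1123 = 698

698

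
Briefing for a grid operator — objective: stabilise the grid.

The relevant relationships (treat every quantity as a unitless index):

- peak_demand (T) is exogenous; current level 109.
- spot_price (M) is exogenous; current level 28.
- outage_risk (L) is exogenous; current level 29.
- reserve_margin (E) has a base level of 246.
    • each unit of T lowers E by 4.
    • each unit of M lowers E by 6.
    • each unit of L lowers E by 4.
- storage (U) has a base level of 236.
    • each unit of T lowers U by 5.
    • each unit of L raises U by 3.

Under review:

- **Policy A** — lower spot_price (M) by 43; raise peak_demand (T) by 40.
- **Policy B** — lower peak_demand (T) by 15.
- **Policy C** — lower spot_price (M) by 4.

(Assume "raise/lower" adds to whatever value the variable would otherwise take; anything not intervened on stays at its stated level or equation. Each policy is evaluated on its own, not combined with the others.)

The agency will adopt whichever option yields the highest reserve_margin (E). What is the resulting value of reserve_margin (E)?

Policy A (M − 43, T + 40):
  T = 109 + 40 = 149
  M = 28 − 43 = -15
  L = 29
  E = 246 − 4·149 − 6·(-15) − 4·29 = -376
Policy B (T − 15):
  T = 109 − 15 = 94
  M = 28
  L = 29
  E = 246 − 4·94 − 6·28 − 4·29 = -414
Policy C (M − 4):
  T = 109
  M = 28 − 4 = 24
  L = 29
  E = 246 − 4·109 − 6·24 − 4·29 = -450
Comparing — Policy A: E=-376, Policy B: E=-414, Policy C: E=-450. Highest is -376 (Policy A).

-376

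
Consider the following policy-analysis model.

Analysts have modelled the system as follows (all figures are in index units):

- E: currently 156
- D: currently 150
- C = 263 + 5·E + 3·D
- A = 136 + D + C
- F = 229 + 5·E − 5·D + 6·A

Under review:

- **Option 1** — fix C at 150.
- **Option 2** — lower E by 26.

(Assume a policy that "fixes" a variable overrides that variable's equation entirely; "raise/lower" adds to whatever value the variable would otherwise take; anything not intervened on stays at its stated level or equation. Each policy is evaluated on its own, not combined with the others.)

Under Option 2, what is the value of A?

1649

Option 2 (E − 26):
  E = 156 − 26 = 130
  D = 150
  C = 263 + 5·130 + 3·150 = 1363
  A = 136 + 150 + 1363 = 1649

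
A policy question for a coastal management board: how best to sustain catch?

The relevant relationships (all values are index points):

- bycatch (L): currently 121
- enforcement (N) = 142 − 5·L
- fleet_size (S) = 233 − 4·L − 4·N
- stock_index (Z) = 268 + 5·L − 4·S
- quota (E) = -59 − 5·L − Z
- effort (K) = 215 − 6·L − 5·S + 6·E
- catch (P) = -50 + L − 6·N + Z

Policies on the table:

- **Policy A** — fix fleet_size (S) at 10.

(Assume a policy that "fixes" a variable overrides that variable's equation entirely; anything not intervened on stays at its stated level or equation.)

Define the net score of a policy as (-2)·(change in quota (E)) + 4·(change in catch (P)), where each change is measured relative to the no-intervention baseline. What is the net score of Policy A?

38184

Baseline:
  L = 121
  N = 142 − 5·121 = -463
  S = 233 − 4·121 − 4·(-463) = 1601
  Z = 268 + 5·121 − 4·1601 = -5531
  E = -59 − 5·121 − (-5531) = 4867
  P = -50 + 121 − 6·(-463) + (-5531) = -2682
Policy A (S := 10):
  L = 121
  N = 142 − 5·121 = -463
  S = 10
  Z = 268 + 5·121 − 4·10 = 833
  E = -59 − 5·121 − 833 = -1497
  P = -50 + 121 − 6·(-463) + 833 = 3682
ΔE = -1497 − 4867 = -6364; ΔP = 3682 − (-2682) = 6364
Score = (-2)·(-6364) + 4·6364 = 38184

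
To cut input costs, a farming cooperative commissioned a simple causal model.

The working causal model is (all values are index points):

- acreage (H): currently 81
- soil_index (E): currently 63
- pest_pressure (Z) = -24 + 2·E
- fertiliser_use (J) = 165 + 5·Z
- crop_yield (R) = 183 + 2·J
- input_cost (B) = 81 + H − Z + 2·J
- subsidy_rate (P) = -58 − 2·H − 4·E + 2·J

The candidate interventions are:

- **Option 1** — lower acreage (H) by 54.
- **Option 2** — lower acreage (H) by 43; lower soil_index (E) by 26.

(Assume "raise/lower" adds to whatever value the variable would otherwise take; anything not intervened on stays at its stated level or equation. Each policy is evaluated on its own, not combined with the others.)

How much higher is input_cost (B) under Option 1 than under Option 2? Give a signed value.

457

Option 1 (H − 54):
  H = 81 − 54 = 27
  E = 63
  Z = -24 + 2·63 = 102
  J = 165 + 5·102 = 675
  B = 81 + 27 − 102 + 2·675 = 1356
Option 2 (H − 43, E − 26):
  H = 81 − 43 = 38
  E = 63 − 26 = 37
  Z = -24 + 2·37 = 50
  J = 165 + 5·50 = 415
  B = 81 + 38 − 50 + 2·415 = 899
B: 1356 − 899 = 457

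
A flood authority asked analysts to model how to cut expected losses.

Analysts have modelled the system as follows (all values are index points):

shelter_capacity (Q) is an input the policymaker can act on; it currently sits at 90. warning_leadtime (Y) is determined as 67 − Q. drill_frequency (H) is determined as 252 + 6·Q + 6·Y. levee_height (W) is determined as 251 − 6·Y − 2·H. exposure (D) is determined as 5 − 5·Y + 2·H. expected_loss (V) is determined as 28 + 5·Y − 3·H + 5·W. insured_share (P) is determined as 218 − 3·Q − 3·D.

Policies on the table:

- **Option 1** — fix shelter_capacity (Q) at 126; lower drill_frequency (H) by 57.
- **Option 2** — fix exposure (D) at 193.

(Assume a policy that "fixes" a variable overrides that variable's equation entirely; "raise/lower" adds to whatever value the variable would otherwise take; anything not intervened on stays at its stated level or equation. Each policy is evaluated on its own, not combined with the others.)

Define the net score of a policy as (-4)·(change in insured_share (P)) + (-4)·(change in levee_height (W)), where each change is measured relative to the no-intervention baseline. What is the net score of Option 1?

Baseline:
  Q = 90
  Y = 67 − 90 = -23
  H = 252 + 6·90 + 6·(-23) = 654
  W = 251 − 6·(-23) − 2·654 = -919
  D = 5 − 5·(-23) + 2·654 = 1428
  P = 218 − 3·90 − 3·1428 = -4336
Option 1 (Q := 126, H − 57):
  Q = 126
  Y = 67 − 126 = -59
  H = 252 + 6·126 + 6·(-59) (−57 from intervention) = 597
  W = 251 − 6·(-59) − 2·597 = -589
  D = 5 − 5·(-59) + 2·597 = 1494
  P = 218 − 3·126 − 3·1494 = -4642
ΔP = -4642 − (-4336) = -306; ΔW = -589 − (-919) = 330
Score = (-4)·(-306) + (-4)·330 = -96

-96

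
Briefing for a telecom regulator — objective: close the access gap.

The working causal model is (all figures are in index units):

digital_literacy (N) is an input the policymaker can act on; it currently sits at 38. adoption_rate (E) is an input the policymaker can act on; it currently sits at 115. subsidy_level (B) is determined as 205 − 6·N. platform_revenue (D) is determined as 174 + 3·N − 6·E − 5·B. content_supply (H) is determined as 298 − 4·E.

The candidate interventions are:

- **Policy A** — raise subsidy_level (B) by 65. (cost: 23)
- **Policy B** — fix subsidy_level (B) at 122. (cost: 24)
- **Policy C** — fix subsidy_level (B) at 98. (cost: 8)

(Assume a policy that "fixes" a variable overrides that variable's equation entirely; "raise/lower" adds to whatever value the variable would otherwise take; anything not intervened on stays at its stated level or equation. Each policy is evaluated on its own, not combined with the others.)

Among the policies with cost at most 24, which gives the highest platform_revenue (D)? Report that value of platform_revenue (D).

Policy A (B + 65):
  N = 38
  E = 115
  B = 205 − 6·38 (+65 from intervention) = 42
  D = 174 + 3·38 − 6·115 − 5·42 = -612
Policy B (B := 122):
  N = 38
  E = 115
  B = 122
  D = 174 + 3·38 − 6·115 − 5·122 = -1012
Policy C (B := 98):
  N = 38
  E = 115
  B = 98
  D = 174 + 3·38 − 6·115 − 5·98 = -892
Comparing — Policy A: D=-612, Policy B: D=-1012, Policy C: D=-892. Highest is -612 (Policy A).

-612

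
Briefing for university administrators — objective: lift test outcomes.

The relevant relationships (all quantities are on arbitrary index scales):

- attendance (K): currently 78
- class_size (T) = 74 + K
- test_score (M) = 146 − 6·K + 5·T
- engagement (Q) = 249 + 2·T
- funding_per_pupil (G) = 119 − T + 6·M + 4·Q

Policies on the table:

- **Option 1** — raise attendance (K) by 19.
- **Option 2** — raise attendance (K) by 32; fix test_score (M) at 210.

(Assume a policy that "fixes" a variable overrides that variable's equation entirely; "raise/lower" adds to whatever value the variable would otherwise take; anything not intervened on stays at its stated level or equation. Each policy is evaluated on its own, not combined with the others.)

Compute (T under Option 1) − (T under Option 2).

-13

Option 1 (K + 19):
  K = 78 + 19 = 97
  T = 74 + 97 = 171
Option 2 (K + 32, M := 210):
  K = 78 + 32 = 110
  T = 74 + 110 = 184
T: 171 − 184 = -13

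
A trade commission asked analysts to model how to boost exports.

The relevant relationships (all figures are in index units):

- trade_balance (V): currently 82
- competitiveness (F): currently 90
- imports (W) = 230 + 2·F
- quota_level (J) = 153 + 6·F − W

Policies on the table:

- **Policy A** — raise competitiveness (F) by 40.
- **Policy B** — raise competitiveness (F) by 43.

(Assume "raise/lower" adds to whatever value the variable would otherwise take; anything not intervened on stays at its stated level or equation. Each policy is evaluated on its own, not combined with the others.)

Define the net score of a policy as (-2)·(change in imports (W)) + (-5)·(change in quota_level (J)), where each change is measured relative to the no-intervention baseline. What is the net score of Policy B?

Baseline:
  F = 90
  W = 230 + 2·90 = 410
  J = 153 + 6·90 − 410 = 283
Policy B (F + 43):
  F = 90 + 43 = 133
  W = 230 + 2·133 = 496
  J = 153 + 6·133 − 496 = 455
ΔW = 496 − 410 = 86; ΔJ = 455 − 283 = 172
Score = (-2)·86 + (-5)·172 = -1032

-1032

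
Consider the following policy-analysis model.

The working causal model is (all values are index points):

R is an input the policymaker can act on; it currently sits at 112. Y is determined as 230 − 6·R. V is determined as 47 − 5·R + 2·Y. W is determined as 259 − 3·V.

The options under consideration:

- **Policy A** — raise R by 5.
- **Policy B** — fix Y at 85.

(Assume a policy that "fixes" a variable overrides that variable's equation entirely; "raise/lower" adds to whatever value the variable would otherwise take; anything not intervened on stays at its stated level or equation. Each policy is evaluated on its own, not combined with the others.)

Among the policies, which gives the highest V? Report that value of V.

Policy A (R + 5):
  R = 112 + 5 = 117
  Y = 230 − 6·117 = -472
  V = 47 − 5·117 + 2·(-472) = -1482
Policy B (Y := 85):
  R = 112
  Y = 85
  V = 47 − 5·112 + 2·85 = -343
Comparing — Policy A: V=-1482, Policy B: V=-343. Highest is -343 (Policy B).

-343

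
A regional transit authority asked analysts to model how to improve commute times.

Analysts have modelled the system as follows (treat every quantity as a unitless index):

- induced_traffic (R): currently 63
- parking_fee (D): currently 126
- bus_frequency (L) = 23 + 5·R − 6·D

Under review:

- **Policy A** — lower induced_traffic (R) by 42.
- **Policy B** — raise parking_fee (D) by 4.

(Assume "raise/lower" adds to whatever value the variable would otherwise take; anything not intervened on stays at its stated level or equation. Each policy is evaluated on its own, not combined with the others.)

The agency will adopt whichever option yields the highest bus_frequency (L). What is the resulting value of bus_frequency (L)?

-442

Policy A (R − 42):
  R = 63 − 42 = 21
  D = 126
  L = 23 + 5·21 − 6·126 = -628
Policy B (D + 4):
  R = 63
  D = 126 + 4 = 130
  L = 23 + 5·63 − 6·130 = -442
Comparing — Policy A: L=-628, Policy B: L=-442. Highest is -442 (Policy B).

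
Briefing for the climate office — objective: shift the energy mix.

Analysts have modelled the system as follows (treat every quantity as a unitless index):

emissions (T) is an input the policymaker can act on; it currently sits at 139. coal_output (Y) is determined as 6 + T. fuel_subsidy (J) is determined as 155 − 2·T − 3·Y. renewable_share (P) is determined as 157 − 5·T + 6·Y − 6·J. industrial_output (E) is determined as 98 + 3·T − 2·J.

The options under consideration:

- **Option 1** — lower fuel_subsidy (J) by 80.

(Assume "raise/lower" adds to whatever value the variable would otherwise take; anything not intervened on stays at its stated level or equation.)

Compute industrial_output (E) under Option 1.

1791

Option 1 (J − 80):
  T = 139
  Y = 6 + 139 = 145
  J = 155 − 2·139 − 3·145 (−80 from intervention) = -638
  E = 98 + 3·139 − 2·(-638) = 1791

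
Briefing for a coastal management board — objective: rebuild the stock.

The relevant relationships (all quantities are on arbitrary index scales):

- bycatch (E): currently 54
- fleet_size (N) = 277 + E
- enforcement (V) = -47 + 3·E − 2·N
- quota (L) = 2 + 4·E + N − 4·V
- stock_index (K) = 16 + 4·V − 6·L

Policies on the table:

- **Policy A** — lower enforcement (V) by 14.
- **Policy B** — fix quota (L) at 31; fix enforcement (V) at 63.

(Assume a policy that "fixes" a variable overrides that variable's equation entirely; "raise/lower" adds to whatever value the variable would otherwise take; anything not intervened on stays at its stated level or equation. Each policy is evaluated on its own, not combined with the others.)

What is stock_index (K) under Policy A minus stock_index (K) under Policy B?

Policy A (V − 14):
  E = 54
  N = 277 + 54 = 331
  V = -47 + 3·54 − 2·331 (−14 from intervention) = -561
  L = 2 + 4·54 + 331 − 4·(-561) = 2793
  K = 16 + 4·(-561) − 6·2793 = -18986
Policy B (L := 31, V := 63):
  E = 54
  N = 277 + 54 = 331
  V = 63
  L = 31
  K = 16 + 4·63 − 6·31 = 82
K: -18986 − 82 = -19068

-19068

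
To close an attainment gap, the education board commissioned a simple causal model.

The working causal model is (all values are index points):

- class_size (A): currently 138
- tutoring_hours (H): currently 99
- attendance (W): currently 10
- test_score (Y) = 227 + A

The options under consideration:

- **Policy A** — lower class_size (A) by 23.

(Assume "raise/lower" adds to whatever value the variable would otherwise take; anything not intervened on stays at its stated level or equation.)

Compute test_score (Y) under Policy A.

Policy A (A − 23):
  A = 138 − 23 = 115
  Y = 227 + 115 = 342

342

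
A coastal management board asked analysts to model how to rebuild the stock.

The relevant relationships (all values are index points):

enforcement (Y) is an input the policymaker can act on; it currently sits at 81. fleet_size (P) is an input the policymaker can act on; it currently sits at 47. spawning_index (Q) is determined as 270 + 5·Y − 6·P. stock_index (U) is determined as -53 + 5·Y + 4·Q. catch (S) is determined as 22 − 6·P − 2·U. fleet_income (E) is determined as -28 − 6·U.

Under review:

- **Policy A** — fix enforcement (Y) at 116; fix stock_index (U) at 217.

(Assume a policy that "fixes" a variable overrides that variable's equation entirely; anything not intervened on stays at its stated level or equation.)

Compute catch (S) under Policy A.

-694

Policy A (Y := 116, U := 217):
  Y = 116
  P = 47
  Q = 270 + 5·116 − 6·47 = 568
  U = 217
  S = 22 − 6·47 − 2·217 = -694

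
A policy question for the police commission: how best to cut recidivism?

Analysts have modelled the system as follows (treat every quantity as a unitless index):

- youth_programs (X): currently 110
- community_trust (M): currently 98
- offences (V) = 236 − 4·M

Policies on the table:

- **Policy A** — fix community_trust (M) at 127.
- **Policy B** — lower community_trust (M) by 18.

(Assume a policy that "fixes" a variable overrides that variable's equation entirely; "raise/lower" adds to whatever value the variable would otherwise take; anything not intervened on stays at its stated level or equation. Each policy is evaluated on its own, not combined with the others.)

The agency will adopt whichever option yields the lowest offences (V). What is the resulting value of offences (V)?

-272

Policy A (M := 127):
  M = 127
  V = 236 − 4·127 = -272
Policy B (M − 18):
  M = 98 − 18 = 80
  V = 236 − 4·80 = -84
Comparing — Policy A: V=-272, Policy B: V=-84. Lowest is -272 (Policy A).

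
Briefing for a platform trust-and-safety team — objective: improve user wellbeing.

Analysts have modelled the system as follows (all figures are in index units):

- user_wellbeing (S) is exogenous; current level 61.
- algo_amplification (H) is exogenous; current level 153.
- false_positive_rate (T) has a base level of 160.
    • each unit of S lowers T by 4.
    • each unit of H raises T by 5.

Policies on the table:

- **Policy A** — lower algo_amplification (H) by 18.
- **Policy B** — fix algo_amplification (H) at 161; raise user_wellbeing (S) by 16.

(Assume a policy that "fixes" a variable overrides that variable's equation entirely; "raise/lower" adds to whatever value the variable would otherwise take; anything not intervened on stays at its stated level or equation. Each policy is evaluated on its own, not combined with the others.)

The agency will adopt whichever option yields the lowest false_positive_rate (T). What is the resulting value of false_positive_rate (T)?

591

Policy A (H − 18):
  S = 61
  H = 153 − 18 = 135
  T = 160 − 4·61 + 5·135 = 591
Policy B (H := 161, S + 16):
  S = 61 + 16 = 77
  H = 161
  T = 160 − 4·77 + 5·161 = 657
Comparing — Policy A: T=591, Policy B: T=657. Lowest is 591 (Policy A).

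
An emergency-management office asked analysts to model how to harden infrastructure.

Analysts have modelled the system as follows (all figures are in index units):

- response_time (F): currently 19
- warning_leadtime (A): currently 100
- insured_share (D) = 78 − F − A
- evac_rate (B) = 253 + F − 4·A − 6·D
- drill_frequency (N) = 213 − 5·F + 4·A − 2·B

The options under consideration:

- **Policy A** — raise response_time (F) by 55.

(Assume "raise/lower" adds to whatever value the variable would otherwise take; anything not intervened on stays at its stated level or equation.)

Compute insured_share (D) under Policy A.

-96

Policy A (F + 55):
  F = 19 + 55 = 74
  A = 100
  D = 78 − 74 − 100 = -96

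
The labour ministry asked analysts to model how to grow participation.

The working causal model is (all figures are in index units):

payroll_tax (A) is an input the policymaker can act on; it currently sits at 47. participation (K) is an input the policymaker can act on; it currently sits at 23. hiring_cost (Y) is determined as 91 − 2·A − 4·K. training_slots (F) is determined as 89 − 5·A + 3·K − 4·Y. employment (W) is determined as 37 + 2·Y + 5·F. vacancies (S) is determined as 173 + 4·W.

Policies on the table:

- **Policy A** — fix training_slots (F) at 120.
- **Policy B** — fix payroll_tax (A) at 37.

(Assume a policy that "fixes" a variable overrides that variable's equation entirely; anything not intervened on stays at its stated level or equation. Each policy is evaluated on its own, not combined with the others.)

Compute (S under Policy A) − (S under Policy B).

Policy A (F := 120):
  A = 47
  K = 23
  Y = 91 − 2·47 − 4·23 = -95
  F = 120
  W = 37 + 2·(-95) + 5·120 = 447
  S = 173 + 4·447 = 1961
Policy B (A := 37):
  A = 37
  K = 23
  Y = 91 − 2·37 − 4·23 = -75
  F = 89 − 5·37 + 3·23 − 4·(-75) = 273
  W = 37 + 2·(-75) + 5·273 = 1252
  S = 173 + 4·1252 = 5181
S: 1961 − 5181 = -3220

-3220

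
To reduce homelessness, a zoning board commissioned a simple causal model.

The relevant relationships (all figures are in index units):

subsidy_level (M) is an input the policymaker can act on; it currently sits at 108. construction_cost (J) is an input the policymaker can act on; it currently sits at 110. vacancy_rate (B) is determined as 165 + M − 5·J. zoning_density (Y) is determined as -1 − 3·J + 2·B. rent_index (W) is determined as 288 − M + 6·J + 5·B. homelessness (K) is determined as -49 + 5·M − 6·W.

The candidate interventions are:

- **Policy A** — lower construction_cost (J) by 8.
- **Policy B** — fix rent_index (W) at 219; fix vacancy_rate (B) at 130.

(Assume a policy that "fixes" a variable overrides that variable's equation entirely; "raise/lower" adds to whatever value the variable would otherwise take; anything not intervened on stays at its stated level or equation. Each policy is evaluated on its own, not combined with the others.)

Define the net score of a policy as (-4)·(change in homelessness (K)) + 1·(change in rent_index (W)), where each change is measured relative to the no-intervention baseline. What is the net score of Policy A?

Baseline:
  M = 108
  J = 110
  B = 165 + 108 − 5·110 = -277
  W = 288 − 108 + 6·110 + 5·(-277) = -545
  K = -49 + 5·108 − 6·(-545) = 3761
Policy A (J − 8):
  M = 108
  J = 110 − 8 = 102
  B = 165 + 108 − 5·102 = -237
  W = 288 − 108 + 6·102 + 5·(-237) = -393
  K = -49 + 5·108 − 6·(-393) = 2849
ΔK = 2849 − 3761 = -912; ΔW = -393 − (-545) = 152
Score = (-4)·(-912) + 1·152 = 3800

3800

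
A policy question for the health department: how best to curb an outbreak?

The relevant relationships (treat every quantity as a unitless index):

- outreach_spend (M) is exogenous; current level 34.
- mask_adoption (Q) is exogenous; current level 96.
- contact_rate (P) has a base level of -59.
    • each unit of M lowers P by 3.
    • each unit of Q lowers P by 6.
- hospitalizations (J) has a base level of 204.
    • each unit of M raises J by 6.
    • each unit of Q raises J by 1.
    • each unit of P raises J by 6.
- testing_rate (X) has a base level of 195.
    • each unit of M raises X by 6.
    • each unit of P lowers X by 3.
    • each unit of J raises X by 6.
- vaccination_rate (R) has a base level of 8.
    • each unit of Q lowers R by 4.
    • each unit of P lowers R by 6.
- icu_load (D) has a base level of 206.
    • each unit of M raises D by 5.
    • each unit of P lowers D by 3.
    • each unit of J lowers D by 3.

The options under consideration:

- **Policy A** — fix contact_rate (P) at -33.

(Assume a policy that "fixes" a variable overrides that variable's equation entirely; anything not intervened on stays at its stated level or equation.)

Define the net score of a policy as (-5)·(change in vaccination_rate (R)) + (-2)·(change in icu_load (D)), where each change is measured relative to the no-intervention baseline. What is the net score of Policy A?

Baseline:
  M = 34
  Q = 96
  P = -59 − 3·34 − 6·96 = -737
  J = 204 + 6·34 + 96 + 6·(-737) = -3918
  R = 8 − 4·96 − 6·(-737) = 4046
  D = 206 + 5·34 − 3·(-737) − 3·(-3918) = 14341
Policy A (P := -33):
  M = 34
  Q = 96
  P = -33
  J = 204 + 6·34 + 96 + 6·(-33) = 306
  R = 8 − 4·96 − 6·(-33) = -178
  D = 206 + 5·34 − 3·(-33) − 3·306 = -443
ΔR = -178 − 4046 = -4224; ΔD = -443 − 14341 = -14784
Score = (-5)·(-4224) + (-2)·(-14784) = 50688

50688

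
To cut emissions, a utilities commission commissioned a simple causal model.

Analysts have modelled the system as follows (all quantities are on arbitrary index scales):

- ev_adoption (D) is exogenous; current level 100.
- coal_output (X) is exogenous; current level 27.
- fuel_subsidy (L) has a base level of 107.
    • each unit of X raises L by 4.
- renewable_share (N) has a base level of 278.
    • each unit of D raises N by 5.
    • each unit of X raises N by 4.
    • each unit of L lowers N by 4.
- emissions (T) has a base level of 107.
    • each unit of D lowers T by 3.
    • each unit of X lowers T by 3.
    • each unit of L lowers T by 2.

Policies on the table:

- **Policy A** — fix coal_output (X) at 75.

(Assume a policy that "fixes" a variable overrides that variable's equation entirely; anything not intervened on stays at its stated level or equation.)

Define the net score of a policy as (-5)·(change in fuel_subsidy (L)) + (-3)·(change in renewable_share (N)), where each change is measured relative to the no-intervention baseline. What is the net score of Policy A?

768

Baseline:
  D = 100
  X = 27
  L = 107 + 4·27 = 215
  N = 278 + 5·100 + 4·27 − 4·215 = 26
Policy A (X := 75):
  D = 100
  X = 75
  L = 107 + 4·75 = 407
  N = 278 + 5·100 + 4·75 − 4·407 = -550
ΔL = 407 − 215 = 192; ΔN = -550 − 26 = -576
Score = (-5)·192 + (-3)·(-576) = 768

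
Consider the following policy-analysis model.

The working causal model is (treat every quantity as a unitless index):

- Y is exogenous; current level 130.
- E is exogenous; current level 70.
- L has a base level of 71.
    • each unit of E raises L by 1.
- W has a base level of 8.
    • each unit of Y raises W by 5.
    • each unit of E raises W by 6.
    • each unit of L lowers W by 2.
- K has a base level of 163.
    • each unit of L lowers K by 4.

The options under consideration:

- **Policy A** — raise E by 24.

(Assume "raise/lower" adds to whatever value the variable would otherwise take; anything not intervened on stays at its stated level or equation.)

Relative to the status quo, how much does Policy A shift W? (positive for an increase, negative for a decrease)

Baseline:
  Y = 130
  E = 70
  L = 71 + 70 = 141
  W = 8 + 5·130 + 6·70 − 2·141 = 796
Policy A (E + 24):
  Y = 130
  E = 70 + 24 = 94
  L = 71 + 94 = 165
  W = 8 + 5·130 + 6·94 − 2·165 = 892
Change in W: 892 − 796 = 96

96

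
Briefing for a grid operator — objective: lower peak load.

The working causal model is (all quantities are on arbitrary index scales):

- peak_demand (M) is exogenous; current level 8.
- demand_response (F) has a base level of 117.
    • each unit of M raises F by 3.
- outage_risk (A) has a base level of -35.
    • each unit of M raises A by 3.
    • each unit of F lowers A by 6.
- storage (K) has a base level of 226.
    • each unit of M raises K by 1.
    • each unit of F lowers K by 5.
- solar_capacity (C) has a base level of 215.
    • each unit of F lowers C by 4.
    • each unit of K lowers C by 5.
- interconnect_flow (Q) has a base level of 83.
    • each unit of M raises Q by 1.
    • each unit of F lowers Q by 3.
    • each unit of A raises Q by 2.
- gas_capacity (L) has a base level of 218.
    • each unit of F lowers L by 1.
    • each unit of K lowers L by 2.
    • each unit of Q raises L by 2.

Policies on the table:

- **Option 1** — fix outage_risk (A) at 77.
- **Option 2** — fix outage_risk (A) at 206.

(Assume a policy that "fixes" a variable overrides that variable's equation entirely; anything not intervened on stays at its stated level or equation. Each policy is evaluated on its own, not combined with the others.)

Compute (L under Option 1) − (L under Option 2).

-516

Option 1 (A := 77):
  M = 8
  F = 117 + 3·8 = 141
  A = 77
  K = 226 + 8 − 5·141 = -471
  Q = 83 + 8 − 3·141 + 2·77 = -178
  L = 218 − 141 − 2·(-471) + 2·(-178) = 663
Option 2 (A := 206):
  M = 8
  F = 117 + 3·8 = 141
  A = 206
  K = 226 + 8 − 5·141 = -471
  Q = 83 + 8 − 3·141 + 2·206 = 80
  L = 218 − 141 − 2·(-471) + 2·80 = 1179
L: 663 − 1179 = -516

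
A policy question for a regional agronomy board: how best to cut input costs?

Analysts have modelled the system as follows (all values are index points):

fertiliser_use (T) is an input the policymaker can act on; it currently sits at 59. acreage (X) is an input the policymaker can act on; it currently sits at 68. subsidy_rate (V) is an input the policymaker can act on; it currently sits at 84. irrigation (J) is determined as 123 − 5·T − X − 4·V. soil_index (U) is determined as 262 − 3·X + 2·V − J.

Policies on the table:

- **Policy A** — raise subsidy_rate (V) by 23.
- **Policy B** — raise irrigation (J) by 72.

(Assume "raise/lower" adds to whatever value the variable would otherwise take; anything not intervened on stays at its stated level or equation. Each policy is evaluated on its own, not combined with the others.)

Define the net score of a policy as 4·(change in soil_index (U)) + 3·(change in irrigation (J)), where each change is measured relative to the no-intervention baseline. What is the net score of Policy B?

-72

Baseline:
  T = 59
  X = 68
  V = 84
  J = 123 − 5·59 − 68 − 4·84 = -576
  U = 262 − 3·68 + 2·84 − (-576) = 802
Policy B (J + 72):
  T = 59
  X = 68
  V = 84
  J = 123 − 5·59 − 68 − 4·84 (+72 from intervention) = -504
  U = 262 − 3·68 + 2·84 − (-504) = 730
ΔU = 730 − 802 = -72; ΔJ = -504 − (-576) = 72
Score = 4·(-72) + 3·72 = -72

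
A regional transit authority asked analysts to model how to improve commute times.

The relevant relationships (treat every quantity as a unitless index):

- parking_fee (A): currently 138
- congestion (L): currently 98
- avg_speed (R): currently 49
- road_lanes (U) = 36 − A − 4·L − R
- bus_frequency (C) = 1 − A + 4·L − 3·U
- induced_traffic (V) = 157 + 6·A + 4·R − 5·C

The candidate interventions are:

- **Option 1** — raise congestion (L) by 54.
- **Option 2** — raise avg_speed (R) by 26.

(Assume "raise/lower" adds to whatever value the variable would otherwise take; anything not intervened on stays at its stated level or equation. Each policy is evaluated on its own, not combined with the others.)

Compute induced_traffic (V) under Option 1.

-12559

Option 1 (L + 54):
  A = 138
  L = 98 + 54 = 152
  R = 49
  U = 36 − 138 − 4·152 − 49 = -759
  C = 1 − 138 + 4·152 − 3·(-759) = 2748
  V = 157 + 6·138 + 4·49 − 5·2748 = -12559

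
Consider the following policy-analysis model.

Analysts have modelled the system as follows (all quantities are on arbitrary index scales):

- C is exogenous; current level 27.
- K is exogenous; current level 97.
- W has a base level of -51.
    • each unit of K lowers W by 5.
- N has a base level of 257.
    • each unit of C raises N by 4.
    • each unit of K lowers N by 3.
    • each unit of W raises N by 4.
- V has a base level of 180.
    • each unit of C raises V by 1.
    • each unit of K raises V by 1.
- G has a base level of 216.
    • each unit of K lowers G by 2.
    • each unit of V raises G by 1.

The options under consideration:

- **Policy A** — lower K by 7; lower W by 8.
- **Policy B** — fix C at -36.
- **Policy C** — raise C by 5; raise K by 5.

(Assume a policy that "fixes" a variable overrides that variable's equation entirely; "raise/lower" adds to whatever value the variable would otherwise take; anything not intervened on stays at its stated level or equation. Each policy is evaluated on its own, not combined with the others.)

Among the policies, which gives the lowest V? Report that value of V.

241

Policy A (K − 7, W − 8):
  C = 27
  K = 97 − 7 = 90
  V = 180 + 27 + 90 = 297
Policy B (C := -36):
  C = -36
  K = 97
  V = 180 + (-36) + 97 = 241
Policy C (C + 5, K + 5):
  C = 27 + 5 = 32
  K = 97 + 5 = 102
  V = 180 + 32 + 102 = 314
Comparing — Policy A: V=297, Policy B: V=241, Policy C: V=314. Lowest is 241 (Policy B).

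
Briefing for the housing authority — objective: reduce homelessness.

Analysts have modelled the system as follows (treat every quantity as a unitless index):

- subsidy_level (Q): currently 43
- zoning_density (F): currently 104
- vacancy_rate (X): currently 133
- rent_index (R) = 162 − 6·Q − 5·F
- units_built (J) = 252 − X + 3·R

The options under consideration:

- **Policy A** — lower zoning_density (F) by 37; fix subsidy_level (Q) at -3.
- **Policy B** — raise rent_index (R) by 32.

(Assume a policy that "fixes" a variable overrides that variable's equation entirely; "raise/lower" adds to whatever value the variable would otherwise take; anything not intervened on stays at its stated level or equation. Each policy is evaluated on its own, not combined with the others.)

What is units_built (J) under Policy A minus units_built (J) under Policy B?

1287

Policy A (F − 37, Q := -3):
  Q = -3
  F = 104 − 37 = 67
  X = 133
  R = 162 − 6·(-3) − 5·67 = -155
  J = 252 − 133 + 3·(-155) = -346
Policy B (R + 32):
  Q = 43
  F = 104
  X = 133
  R = 162 − 6·43 − 5·104 (+32 from intervention) = -584
  J = 252 − 133 + 3·(-584) = -1633
J: -346 − (-1633) = 1287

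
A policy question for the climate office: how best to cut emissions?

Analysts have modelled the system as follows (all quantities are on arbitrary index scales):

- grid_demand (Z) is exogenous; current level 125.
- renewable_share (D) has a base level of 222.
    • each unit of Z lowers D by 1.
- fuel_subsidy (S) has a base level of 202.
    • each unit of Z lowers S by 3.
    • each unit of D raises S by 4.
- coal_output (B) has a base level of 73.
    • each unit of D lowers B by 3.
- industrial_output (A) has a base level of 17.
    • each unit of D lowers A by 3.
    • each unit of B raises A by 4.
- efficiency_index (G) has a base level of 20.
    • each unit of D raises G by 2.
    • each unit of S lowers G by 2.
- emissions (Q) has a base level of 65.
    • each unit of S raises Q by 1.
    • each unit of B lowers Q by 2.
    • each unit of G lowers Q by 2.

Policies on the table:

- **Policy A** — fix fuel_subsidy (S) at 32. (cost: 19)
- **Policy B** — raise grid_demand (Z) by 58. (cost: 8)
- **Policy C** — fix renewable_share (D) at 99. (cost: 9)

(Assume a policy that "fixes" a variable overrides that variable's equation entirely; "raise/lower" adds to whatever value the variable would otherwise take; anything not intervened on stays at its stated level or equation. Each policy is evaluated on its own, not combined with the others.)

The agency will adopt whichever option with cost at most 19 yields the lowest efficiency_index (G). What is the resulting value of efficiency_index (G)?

Policy A (S := 32):
  Z = 125
  D = 222 − 125 = 97
  S = 32
  G = 20 + 2·97 − 2·32 = 150
Policy B (Z + 58):
  Z = 125 + 58 = 183
  D = 222 − 183 = 39
  S = 202 − 3·183 + 4·39 = -191
  G = 20 + 2·39 − 2·(-191) = 480
Policy C (D := 99):
  Z = 125
  D = 99
  S = 202 − 3·125 + 4·99 = 223
  G = 20 + 2·99 − 2·223 = -228
Comparing — Policy A: G=150, Policy B: G=480, Policy C: G=-228. Lowest is -228 (Policy C).

-228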